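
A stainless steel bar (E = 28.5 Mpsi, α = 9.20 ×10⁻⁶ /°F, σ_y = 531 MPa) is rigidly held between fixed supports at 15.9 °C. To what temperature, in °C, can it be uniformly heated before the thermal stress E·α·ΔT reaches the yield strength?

179 °C

E = 28.5 Mpsi = 196.5 GPa.
α = 9.20×10⁻⁶/°F × 9/5 = 16.6×10⁻⁶/K.
E·α·ΔT = 531.0 MPa ⇒ ΔT = 531.0 / (196.5×10³ × 16.6×10⁻⁶) = 163.2 K.
T = 15.9 + 163.2 = 179.1 °C.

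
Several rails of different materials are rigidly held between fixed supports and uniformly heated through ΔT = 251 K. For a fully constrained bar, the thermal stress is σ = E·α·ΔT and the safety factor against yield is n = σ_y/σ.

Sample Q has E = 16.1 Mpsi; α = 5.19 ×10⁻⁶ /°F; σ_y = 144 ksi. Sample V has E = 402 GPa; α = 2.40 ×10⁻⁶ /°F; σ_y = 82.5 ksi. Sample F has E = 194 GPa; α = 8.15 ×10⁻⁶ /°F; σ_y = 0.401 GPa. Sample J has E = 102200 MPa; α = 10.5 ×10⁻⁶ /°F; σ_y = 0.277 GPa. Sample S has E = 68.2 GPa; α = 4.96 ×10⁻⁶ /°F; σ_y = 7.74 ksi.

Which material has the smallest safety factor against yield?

In consistent units (E in GPa, α in ×10⁻⁶/K, σ_y in MPa):
  sample Q: E = 111.0, α = 9.34, σ_y = 992.8 → σ = 260 MPa, n = 3.81
  sample V: E = 402.0, α = 4.32, σ_y = 568.8 → σ = 436 MPa, n = 1.30
  sample F: E = 194.0, α = 14.7, σ_y = 401.0 → σ = 714 MPa, n = 0.561
  sample J: E = 102.2, α = 18.9, σ_y = 277.0 → σ = 485 MPa, n = 0.571
  sample S: E = 68.20, α = 8.93, σ_y = 53.37 → σ = 153 MPa, n = 0.349
Smallest n: sample S with n = 0.349.

sample S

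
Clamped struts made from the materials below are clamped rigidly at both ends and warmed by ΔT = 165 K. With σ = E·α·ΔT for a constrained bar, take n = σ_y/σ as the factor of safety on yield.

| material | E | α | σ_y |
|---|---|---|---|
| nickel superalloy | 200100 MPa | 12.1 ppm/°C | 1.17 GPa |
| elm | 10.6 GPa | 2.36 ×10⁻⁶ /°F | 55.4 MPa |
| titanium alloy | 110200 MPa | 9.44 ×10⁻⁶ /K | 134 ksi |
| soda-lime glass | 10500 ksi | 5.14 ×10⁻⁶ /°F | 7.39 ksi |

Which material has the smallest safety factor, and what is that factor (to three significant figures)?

soda-lime glass, n = 0.461

Converting E to GPa, α to ×10⁻⁶/K, σ_y to MPa, then σ and n for each:
  nickel superalloy: E = 200.1, α = 12.1, σ_y = 1170 → σ = 399 MPa, n = 2.93
  elm: E = 10.60, α = 4.25, σ_y = 55.40 → σ = 7.43 MPa, n = 7.46
  titanium alloy: E = 110.2, α = 9.44, σ_y = 923.9 → σ = 172 MPa, n = 5.38
  soda-lime glass: E = 72.39, α = 9.25, σ_y = 50.95 → σ = 111 MPa, n = 0.461
Soda-lime glass has the lowest safety factor, n = 0.461.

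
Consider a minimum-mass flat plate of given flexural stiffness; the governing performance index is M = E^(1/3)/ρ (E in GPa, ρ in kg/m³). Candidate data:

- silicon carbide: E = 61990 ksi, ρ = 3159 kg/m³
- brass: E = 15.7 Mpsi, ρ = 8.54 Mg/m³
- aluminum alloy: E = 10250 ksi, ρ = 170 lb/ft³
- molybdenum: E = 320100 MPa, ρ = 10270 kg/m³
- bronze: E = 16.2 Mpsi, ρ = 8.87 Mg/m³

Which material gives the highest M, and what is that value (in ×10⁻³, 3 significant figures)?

silicon carbide, M = 2.38×10⁻³

Putting every candidate on a common basis:
  silicon carbide: E = 427.4 GPa, ρ = 3159 kg/m³
  brass: E = 108.2 GPa, ρ = 8540 kg/m³
  aluminum alloy: E = 70.67 GPa, ρ = 2723 kg/m³
  molybdenum: E = 320.1 GPa, ρ = 10270 kg/m³
  bronze: E = 111.7 GPa, ρ = 8870 kg/m³
  silicon carbide: M = 2.38×10⁻³
  aluminum alloy: M = 1.52×10⁻³
  molybdenum: M = 0.666×10⁻³
  brass: M = 0.558×10⁻³
  bronze: M = 0.543×10⁻³
The maximum is for silicon carbide.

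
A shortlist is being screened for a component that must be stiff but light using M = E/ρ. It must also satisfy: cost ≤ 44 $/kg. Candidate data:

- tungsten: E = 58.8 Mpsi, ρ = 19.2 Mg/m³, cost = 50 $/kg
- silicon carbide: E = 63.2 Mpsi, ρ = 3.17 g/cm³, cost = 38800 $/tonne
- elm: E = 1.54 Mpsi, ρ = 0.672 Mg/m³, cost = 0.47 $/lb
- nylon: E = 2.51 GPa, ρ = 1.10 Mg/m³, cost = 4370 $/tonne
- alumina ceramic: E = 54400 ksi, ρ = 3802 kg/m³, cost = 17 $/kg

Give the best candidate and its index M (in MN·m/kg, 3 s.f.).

silicon carbide, M = 137 MN·m/kg

Screen on constraints: cost ≤ 44 $/kg. Survivors: silicon carbide, elm, nylon, alumina ceramic.
Normalizing units and computing the index:
  silicon carbide: E = 435.7 GPa, ρ = 3170 kg/m³
  elm: E = 10.62 GPa, ρ = 672.0 kg/m³
  nylon: E = 2.510 GPa, ρ = 1100 kg/m³
  alumina ceramic: E = 375.1 GPa, ρ = 3802 kg/m³
  silicon carbide: M = 137 MN·m/kg
  alumina ceramic: M = 98.7 MN·m/kg
  elm: M = 15.8 MN·m/kg
  nylon: M = 2.28 MN·m/kg
Silicon carbide has the largest M.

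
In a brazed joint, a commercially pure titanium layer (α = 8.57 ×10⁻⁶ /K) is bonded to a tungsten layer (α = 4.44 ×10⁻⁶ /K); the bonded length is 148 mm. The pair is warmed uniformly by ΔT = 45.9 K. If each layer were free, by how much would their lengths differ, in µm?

Δα = |8.57 − 4.44|×10⁻⁶/K = 4.13×10⁻⁶/K.
ΔL_mismatch = Δα·L·ΔT = 4.13×10⁻⁶ × 148.0 mm × 45.9 K = 28.1 µm.

28.1 µm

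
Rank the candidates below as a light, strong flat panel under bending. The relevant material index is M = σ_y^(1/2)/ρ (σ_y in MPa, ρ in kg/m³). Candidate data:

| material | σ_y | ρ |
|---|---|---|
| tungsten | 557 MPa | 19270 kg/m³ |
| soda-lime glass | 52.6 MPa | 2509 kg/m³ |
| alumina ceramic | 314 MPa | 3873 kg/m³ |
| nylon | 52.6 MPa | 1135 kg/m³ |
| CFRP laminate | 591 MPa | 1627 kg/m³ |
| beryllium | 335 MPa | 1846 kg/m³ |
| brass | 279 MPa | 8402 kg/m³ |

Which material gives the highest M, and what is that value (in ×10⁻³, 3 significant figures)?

CFRP laminate, M = 14.9×10⁻³

Computing M directly (units already consistent):
  CFRP laminate: M = 14.9×10⁻³
  beryllium: M = 9.91×10⁻³
  nylon: M = 6.39×10⁻³
  alumina ceramic: M = 4.58×10⁻³
  soda-lime glass: M = 2.89×10⁻³
  brass: M = 1.99×10⁻³
  tungsten: M = 1.22×10⁻³
The maximum is for CFRP laminate.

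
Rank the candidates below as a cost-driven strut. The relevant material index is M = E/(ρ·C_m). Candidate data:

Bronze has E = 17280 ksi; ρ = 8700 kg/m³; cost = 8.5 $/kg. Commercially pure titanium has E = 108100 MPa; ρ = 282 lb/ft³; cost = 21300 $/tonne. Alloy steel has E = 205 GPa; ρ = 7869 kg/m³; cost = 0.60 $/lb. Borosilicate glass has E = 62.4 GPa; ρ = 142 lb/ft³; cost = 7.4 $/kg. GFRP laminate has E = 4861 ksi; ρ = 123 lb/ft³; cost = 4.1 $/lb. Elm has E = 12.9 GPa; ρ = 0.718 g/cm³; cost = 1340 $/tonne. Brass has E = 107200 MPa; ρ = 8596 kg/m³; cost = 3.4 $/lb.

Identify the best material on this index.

alloy steel

In SI units:
  bronze: E = 119.1 GPa, ρ = 8700 kg/m³, cost = 8.500 $/kg
  commercially pure titanium: E = 108.1 GPa, ρ = 4517 kg/m³, cost = 21.30 $/kg
  alloy steel: E = 205.0 GPa, ρ = 7869 kg/m³, cost = 1.323 $/kg
  borosilicate glass: E = 62.40 GPa, ρ = 2275 kg/m³, cost = 7.400 $/kg
  GFRP laminate: E = 33.52 GPa, ρ = 1970 kg/m³, cost = 9.039 $/kg
  elm: E = 12.90 GPa, ρ = 718.0 kg/m³, cost = 1.340 $/kg
  brass: E = 107.2 GPa, ρ = 8596 kg/m³, cost = 7.496 $/kg
  alloy steel: M = 19.7 MN·m per $
  elm: M = 13.4 MN·m per $
  borosilicate glass: M = 3.71 MN·m per $
  GFRP laminate: M = 1.88 MN·m per $
  brass: M = 1.66 MN·m per $
  bronze: M = 1.61 MN·m per $
  commercially pure titanium: M = 1.12 MN·m per $
Alloy steel ranks first.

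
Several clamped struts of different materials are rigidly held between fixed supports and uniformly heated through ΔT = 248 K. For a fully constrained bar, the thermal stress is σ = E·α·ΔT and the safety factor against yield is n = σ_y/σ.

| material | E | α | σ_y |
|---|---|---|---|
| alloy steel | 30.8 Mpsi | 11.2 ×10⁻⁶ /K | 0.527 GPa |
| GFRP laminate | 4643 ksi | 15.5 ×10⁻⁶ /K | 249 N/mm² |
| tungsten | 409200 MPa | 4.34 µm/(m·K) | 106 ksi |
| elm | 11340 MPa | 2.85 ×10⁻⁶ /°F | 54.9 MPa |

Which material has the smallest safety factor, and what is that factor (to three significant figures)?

Converting E to GPa, α to ×10⁻⁶/K, σ_y to MPa, then σ and n for each:
  alloy steel: E = 212.4, α = 11.2, σ_y = 527.0 → σ = 590 MPa, n = 0.893
  GFRP laminate: E = 32.01, α = 15.5, σ_y = 249.0 → σ = 123 MPa, n = 2.02
  tungsten: E = 409.2, α = 4.34, σ_y = 730.8 → σ = 440 MPa, n = 1.66
  elm: E = 11.34, α = 5.13, σ_y = 54.90 → σ = 14.4 MPa, n = 3.81
The minimum is alloy steel at n = 0.893.

alloy steel, n = 0.893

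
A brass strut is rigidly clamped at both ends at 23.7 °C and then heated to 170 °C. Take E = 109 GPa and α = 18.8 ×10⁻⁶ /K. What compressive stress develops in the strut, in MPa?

ΔT = 146.3 K. Constrained thermal stress σ = E·α·ΔT = 109.0×10³ MPa × 18.8×10⁻⁶ × 146.3 = 300 MPa (compressive).

300 MPa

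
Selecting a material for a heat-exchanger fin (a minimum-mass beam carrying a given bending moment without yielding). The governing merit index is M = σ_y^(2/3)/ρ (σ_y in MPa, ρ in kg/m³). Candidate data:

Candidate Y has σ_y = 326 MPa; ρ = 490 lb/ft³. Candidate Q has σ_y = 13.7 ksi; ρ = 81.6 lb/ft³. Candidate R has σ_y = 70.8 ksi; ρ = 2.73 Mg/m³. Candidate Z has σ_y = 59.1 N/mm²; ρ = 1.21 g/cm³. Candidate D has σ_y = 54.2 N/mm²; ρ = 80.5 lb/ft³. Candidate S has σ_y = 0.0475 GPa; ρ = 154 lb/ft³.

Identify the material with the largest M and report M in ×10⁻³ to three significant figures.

candidate R, M = 22.7×10⁻³

In SI units:
  candidate Y: σ_y = 326.0 MPa, ρ = 7849 kg/m³
  candidate Q: σ_y = 94.46 MPa, ρ = 1307 kg/m³
  candidate R: σ_y = 488.1 MPa, ρ = 2730 kg/m³
  candidate Z: σ_y = 59.10 MPa, ρ = 1210 kg/m³
  candidate D: σ_y = 54.20 MPa, ρ = 1289 kg/m³
  candidate S: σ_y = 47.50 MPa, ρ = 2467 kg/m³
  candidate R: M = 22.7×10⁻³
  candidate Q: M = 15.9×10⁻³
  candidate Z: M = 12.5×10⁻³
  candidate D: M = 11.1×10⁻³
  candidate Y: M = 6.03×10⁻³
  candidate S: M = 5.32×10⁻³
Candidate R ranks first.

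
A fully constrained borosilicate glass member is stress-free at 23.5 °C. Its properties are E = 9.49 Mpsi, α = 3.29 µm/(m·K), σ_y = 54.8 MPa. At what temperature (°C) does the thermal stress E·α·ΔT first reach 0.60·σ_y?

E = 9.49 Mpsi = 65.43 GPa.
E·α·ΔT = 32.88 MPa ⇒ ΔT = 32.88 / (65.43×10³ × 3.29×10⁻⁶) = 152.7 K.
T = 23.5 + 152.7 = 176.2 °C.

176 °C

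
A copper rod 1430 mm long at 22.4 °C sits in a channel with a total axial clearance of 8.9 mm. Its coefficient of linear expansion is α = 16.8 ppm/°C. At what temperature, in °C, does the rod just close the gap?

393 °C

α·L₀·ΔT = 8.9 mm ⇒ ΔT = 8.9 / (16.8×10⁻⁶ × 1430.0) = 370.5 K.
T = 22.4 + 370.5 = 392.9 °C.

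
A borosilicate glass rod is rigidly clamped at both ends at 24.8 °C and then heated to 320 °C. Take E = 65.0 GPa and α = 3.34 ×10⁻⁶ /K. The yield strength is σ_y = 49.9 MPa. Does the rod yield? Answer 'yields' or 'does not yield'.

ΔT = 295.2 K. Constrained thermal stress σ = E·α·ΔT = 65.00×10³ MPa × 3.34×10⁻⁶ × 295.2 = 64.1 MPa (compressive).
Compare to σ_y = 49.9 MPa: σ ≥ σ_y, so it yields.

yields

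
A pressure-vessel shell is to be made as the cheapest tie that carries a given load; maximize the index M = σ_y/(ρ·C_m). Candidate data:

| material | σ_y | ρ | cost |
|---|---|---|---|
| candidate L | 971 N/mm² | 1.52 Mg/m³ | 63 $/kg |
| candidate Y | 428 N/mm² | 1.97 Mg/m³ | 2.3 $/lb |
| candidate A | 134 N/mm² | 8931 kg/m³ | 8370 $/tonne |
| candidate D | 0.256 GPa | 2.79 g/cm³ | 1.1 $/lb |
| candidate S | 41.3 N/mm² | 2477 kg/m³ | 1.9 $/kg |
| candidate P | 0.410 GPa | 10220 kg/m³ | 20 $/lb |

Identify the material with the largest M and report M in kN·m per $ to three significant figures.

candidate Y, M = 42.8 kN·m per $

Putting every candidate on a common basis:
  candidate L: σ_y = 971.0 MPa, ρ = 1520 kg/m³, cost = 63.00 $/kg
  candidate Y: σ_y = 428.0 MPa, ρ = 1970 kg/m³, cost = 5.071 $/kg
  candidate A: σ_y = 134.0 MPa, ρ = 8931 kg/m³, cost = 8.370 $/kg
  candidate D: σ_y = 256.0 MPa, ρ = 2790 kg/m³, cost = 2.425 $/kg
  candidate S: σ_y = 41.30 MPa, ρ = 2477 kg/m³, cost = 1.900 $/kg
  candidate P: σ_y = 410.0 MPa, ρ = 10220 kg/m³, cost = 44.09 $/kg
  candidate Y: M = 42.8 kN·m per $
  candidate D: M = 37.8 kN·m per $
  candidate L: M = 10.1 kN·m per $
  candidate S: M = 8.78 kN·m per $
  candidate A: M = 1.79 kN·m per $
  candidate P: M = 0.910 kN·m per $
The maximum is for candidate Y.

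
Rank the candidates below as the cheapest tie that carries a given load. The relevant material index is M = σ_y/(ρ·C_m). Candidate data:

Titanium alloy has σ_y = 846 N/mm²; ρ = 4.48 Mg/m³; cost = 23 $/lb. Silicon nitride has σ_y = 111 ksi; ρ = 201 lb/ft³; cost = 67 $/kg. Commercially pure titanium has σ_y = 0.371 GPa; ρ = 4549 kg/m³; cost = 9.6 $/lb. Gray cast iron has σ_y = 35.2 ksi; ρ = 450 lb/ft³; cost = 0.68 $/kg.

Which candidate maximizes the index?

In SI units:
  titanium alloy: σ_y = 846.0 MPa, ρ = 4480 kg/m³, cost = 50.71 $/kg
  silicon nitride: σ_y = 765.3 MPa, ρ = 3220 kg/m³, cost = 67.00 $/kg
  commercially pure titanium: σ_y = 371.0 MPa, ρ = 4549 kg/m³, cost = 21.16 $/kg
  gray cast iron: σ_y = 242.7 MPa, ρ = 7208 kg/m³, cost = 0.6800 $/kg
  gray cast iron: M = 49.5 kN·m per $
  commercially pure titanium: M = 3.85 kN·m per $
  titanium alloy: M = 3.72 kN·m per $
  silicon nitride: M = 3.55 kN·m per $
The maximum is for gray cast iron.

gray cast iron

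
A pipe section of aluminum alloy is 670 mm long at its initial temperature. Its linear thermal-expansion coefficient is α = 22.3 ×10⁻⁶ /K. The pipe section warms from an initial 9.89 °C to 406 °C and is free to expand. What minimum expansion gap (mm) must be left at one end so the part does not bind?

ΔT = 406 − 9.89 = 396.1 K.
ΔL = α·L₀·ΔT = 22.3×10⁻⁶ × 670 mm × 396.1 K = 5.92 mm.

5.92 mm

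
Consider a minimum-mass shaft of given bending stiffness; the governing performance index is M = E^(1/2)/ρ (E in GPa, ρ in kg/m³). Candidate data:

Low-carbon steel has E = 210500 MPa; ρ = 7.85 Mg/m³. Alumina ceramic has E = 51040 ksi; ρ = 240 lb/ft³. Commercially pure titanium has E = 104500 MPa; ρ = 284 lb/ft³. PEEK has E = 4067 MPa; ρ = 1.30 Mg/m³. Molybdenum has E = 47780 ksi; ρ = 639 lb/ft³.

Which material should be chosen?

alumina ceramic

Normalizing units and computing the index:
  low-carbon steel: E = 210.5 GPa, ρ = 7850 kg/m³
  alumina ceramic: E = 351.9 GPa, ρ = 3844 kg/m³
  commercially pure titanium: E = 104.5 GPa, ρ = 4549 kg/m³
  PEEK: E = 4.067 GPa, ρ = 1300 kg/m³
  molybdenum: E = 329.4 GPa, ρ = 10240 kg/m³
  alumina ceramic: M = 4.88×10⁻³
  commercially pure titanium: M = 2.25×10⁻³
  low-carbon steel: M = 1.85×10⁻³
  molybdenum: M = 1.77×10⁻³
  PEEK: M = 1.55×10⁻³
Alumina ceramic has the largest M.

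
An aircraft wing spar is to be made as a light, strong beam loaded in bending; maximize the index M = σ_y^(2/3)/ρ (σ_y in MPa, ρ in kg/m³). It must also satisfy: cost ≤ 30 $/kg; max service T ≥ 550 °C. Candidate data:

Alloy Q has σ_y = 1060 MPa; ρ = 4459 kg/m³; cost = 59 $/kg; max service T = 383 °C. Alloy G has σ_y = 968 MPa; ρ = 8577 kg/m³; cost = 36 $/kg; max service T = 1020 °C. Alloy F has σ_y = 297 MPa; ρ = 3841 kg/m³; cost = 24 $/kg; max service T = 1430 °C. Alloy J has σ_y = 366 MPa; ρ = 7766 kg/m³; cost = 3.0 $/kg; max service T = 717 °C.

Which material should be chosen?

Screen on constraints: cost ≤ 30 $/kg; max service T ≥ 550 °C. Survivors: alloy F, alloy J.
Per-candidate index values:
  alloy F: M = 11.6×10⁻³
  alloy J: M = 6.59×10⁻³
Highest index: alloy F.

alloy F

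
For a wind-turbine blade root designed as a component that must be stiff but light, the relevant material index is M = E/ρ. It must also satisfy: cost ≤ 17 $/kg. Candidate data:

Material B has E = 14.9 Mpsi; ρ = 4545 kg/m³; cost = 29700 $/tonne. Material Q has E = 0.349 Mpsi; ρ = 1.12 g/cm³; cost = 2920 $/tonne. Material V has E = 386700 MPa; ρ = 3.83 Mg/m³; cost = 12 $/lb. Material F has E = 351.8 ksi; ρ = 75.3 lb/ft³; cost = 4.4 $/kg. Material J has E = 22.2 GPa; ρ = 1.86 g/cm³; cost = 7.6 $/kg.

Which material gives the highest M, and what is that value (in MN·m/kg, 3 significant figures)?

material J, M = 11.9 MN·m/kg

Screen on constraints: cost ≤ 17 $/kg. Survivors: material Q, material F, material J.
Convert each candidate to consistent units, then evaluate M:
  material Q: E = 2.406 GPa, ρ = 1120 kg/m³
  material F: E = 2.426 GPa, ρ = 1206 kg/m³
  material J: E = 22.20 GPa, ρ = 1860 kg/m³
  material J: M = 11.9 MN·m/kg
  material Q: M = 2.15 MN·m/kg
  material F: M = 2.01 MN·m/kg
Material J ranks first.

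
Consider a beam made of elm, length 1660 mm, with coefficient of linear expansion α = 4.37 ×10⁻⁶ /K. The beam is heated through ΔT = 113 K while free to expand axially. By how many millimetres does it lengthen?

0.820 mm

ΔL = α·L₀·ΔT = 4.37×10⁻⁶ × 1660 mm × 113.0 K = 0.820 mm.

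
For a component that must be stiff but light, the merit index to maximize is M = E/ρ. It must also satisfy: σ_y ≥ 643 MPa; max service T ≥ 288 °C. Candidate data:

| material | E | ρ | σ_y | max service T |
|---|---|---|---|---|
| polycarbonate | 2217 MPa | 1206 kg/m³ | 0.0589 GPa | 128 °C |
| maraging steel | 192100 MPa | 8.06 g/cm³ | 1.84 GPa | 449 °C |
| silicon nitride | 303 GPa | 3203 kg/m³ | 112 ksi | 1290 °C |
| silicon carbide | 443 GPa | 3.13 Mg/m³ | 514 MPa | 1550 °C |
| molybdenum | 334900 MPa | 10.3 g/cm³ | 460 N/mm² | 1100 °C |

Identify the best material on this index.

silicon nitride

Screen on constraints: σ_y ≥ 643 MPa; max service T ≥ 288 °C. Survivors: maraging steel, silicon nitride.
Putting every candidate on a common basis:
  maraging steel: E = 192.1 GPa, ρ = 8060 kg/m³
  silicon nitride: E = 303.0 GPa, ρ = 3203 kg/m³
  silicon nitride: M = 94.6 MN·m/kg
  maraging steel: M = 23.8 MN·m/kg
Silicon nitride ranks first.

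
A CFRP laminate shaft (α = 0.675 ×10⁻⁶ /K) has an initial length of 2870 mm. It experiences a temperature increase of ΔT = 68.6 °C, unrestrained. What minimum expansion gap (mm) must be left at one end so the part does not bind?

ΔL = α·L₀·ΔT = 0.675×10⁻⁶ × 2870 mm × 68.60 K = 0.133 mm.

0.133 mm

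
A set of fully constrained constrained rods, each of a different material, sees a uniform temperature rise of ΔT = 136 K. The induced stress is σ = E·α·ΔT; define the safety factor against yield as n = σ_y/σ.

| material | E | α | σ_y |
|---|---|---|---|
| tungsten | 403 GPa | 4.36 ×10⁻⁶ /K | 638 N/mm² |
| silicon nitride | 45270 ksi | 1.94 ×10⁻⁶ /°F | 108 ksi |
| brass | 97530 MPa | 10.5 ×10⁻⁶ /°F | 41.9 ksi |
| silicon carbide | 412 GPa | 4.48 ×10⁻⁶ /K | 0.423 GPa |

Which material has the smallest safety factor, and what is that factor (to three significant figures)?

brass, n = 1.15

Per material, after unit conversion:
  tungsten: E = 403.0, α = 4.36, σ_y = 638.0 → σ = 239 MPa, n = 2.67
  silicon nitride: E = 312.1, α = 3.49, σ_y = 744.6 → σ = 148 MPa, n = 5.02
  brass: E = 97.53, α = 18.9, σ_y = 288.9 → σ = 251 MPa, n = 1.15
  silicon carbide: E = 412.0, α = 4.48, σ_y = 423.0 → σ = 251 MPa, n = 1.69
Smallest n: brass with n = 1.15.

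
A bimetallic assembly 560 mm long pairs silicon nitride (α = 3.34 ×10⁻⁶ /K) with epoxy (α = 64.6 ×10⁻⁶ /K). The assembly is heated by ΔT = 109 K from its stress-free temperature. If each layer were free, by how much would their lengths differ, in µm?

Δα = |3.34 − 64.6|×10⁻⁶/K = 61.3×10⁻⁶/K.
ΔL_mismatch = Δα·L·ΔT = 61.3×10⁻⁶ × 560.0 mm × 109.0 K = 3740 µm.

3740 µm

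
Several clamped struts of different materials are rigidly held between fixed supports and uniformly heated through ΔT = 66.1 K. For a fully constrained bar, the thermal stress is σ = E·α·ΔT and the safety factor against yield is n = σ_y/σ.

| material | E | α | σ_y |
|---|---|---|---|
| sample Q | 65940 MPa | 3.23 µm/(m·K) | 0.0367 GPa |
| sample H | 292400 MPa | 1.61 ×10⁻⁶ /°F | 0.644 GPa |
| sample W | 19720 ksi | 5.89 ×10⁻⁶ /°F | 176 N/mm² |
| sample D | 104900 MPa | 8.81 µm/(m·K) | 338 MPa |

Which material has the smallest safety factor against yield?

sample W

Converting E to GPa, α to ×10⁻⁶/K, σ_y to MPa, then σ and n for each:
  sample Q: E = 65.94, α = 3.23, σ_y = 36.70 → σ = 14.1 MPa, n = 2.61
  sample H: E = 292.4, α = 2.90, σ_y = 644.0 → σ = 56.0 MPa, n = 11.5
  sample W: E = 136.0, α = 10.6, σ_y = 176.0 → σ = 95.3 MPa, n = 1.85
  sample D: E = 104.9, α = 8.81, σ_y = 338.0 → σ = 61.1 MPa, n = 5.53
The minimum is sample W at n = 1.85.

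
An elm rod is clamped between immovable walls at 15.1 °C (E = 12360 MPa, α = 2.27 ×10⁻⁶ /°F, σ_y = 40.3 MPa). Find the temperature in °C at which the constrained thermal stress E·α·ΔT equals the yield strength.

813 °C

E = 12360 MPa = 12.36 GPa.
α = 2.27×10⁻⁶/°F × 9/5 = 4.09×10⁻⁶/K.
E·α·ΔT = 40.30 MPa ⇒ ΔT = 40.30 / (12.36×10³ × 4.09×10⁻⁶) = 798.0 K.
T = 15.1 + 798.0 = 813.1 °C.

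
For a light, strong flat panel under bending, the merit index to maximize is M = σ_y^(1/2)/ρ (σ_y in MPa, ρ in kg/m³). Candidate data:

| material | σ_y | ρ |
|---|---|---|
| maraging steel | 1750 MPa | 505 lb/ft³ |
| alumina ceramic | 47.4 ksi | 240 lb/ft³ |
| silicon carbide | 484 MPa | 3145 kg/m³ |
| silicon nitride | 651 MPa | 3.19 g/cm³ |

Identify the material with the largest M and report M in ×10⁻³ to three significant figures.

silicon nitride, M = 8.00×10⁻³

After converting to SI:
  maraging steel: σ_y = 1750 MPa, ρ = 8089 kg/m³
  alumina ceramic: σ_y = 326.8 MPa, ρ = 3844 kg/m³
  silicon carbide: σ_y = 484.0 MPa, ρ = 3145 kg/m³
  silicon nitride: σ_y = 651.0 MPa, ρ = 3190 kg/m³
  silicon nitride: M = 8.00×10⁻³
  silicon carbide: M = 7.00×10⁻³
  maraging steel: M = 5.17×10⁻³
  alumina ceramic: M = 4.70×10⁻³
Highest index: silicon nitride.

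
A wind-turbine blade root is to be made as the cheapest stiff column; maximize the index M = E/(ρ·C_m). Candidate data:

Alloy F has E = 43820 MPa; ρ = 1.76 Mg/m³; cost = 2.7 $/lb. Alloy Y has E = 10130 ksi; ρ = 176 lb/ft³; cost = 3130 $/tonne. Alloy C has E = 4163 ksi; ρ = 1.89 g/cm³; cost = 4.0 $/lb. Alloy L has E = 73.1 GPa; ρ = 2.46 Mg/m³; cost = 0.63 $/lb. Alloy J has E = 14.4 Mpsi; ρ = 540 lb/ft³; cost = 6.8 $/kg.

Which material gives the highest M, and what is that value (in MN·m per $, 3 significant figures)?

Convert each candidate to consistent units, then evaluate M:
  alloy F: E = 43.82 GPa, ρ = 1760 kg/m³, cost = 5.952 $/kg
  alloy Y: E = 69.84 GPa, ρ = 2819 kg/m³, cost = 3.130 $/kg
  alloy C: E = 28.70 GPa, ρ = 1890 kg/m³, cost = 8.818 $/kg
  alloy L: E = 73.10 GPa, ρ = 2460 kg/m³, cost = 1.389 $/kg
  alloy J: E = 99.28 GPa, ρ = 8650 kg/m³, cost = 6.800 $/kg
  alloy L: M = 21.4 MN·m per $
  alloy Y: M = 7.92 MN·m per $
  alloy F: M = 4.18 MN·m per $
  alloy C: M = 1.72 MN·m per $
  alloy J: M = 1.69 MN·m per $
Alloy L has the largest M.

alloy L, M = 21.4 MN·m per $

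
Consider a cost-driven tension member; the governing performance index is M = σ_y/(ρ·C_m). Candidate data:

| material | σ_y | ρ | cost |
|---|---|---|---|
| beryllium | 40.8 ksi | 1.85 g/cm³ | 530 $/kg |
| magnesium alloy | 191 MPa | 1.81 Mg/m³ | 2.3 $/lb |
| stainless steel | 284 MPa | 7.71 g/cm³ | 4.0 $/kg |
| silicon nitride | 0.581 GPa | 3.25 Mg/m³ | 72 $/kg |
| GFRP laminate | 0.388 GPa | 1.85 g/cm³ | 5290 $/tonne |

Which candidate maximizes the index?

GFRP laminate

Putting every candidate on a common basis:
  beryllium: σ_y = 281.3 MPa, ρ = 1850 kg/m³, cost = 530.0 $/kg
  magnesium alloy: σ_y = 191.0 MPa, ρ = 1810 kg/m³, cost = 5.071 $/kg
  stainless steel: σ_y = 284.0 MPa, ρ = 7710 kg/m³, cost = 4.000 $/kg
  silicon nitride: σ_y = 581.0 MPa, ρ = 3250 kg/m³, cost = 72.00 $/kg
  GFRP laminate: σ_y = 388.0 MPa, ρ = 1850 kg/m³, cost = 5.290 $/kg
  GFRP laminate: M = 39.6 kN·m per $
  magnesium alloy: M = 20.8 kN·m per $
  stainless steel: M = 9.21 kN·m per $
  silicon nitride: M = 2.48 kN·m per $
  beryllium: M = 0.287 kN·m per $
Highest index: GFRP laminate.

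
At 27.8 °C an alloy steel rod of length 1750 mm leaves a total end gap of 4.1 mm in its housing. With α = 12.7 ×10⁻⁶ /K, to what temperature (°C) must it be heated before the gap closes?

212 °C

α·L₀·ΔT = 4.1 mm ⇒ ΔT = 4.1 / (12.7×10⁻⁶ × 1750.0) = 184.5 K.
T = 27.8 + 184.5 = 212.3 °C.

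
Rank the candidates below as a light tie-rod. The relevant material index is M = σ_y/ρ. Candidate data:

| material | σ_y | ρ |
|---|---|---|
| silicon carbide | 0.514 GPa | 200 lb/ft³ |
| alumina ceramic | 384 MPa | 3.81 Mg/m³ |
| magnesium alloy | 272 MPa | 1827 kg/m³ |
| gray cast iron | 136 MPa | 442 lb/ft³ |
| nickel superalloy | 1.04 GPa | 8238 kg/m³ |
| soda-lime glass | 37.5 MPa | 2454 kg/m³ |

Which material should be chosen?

Normalizing units and computing the index:
  silicon carbide: σ_y = 514.0 MPa, ρ = 3204 kg/m³
  alumina ceramic: σ_y = 384.0 MPa, ρ = 3810 kg/m³
  magnesium alloy: σ_y = 272.0 MPa, ρ = 1827 kg/m³
  gray cast iron: σ_y = 136.0 MPa, ρ = 7080 kg/m³
  nickel superalloy: σ_y = 1040 MPa, ρ = 8238 kg/m³
  soda-lime glass: σ_y = 37.50 MPa, ρ = 2454 kg/m³
  silicon carbide: M = 160 kN·m/kg
  magnesium alloy: M = 149 kN·m/kg
  nickel superalloy: M = 126 kN·m/kg
  alumina ceramic: M = 101 kN·m/kg
  gray cast iron: M = 19.2 kN·m/kg
  soda-lime glass: M = 15.3 kN·m/kg
Silicon carbide has the largest M.

silicon carbide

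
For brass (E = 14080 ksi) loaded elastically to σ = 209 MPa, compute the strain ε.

2.15×10⁻³

E = 14080 ksi = 97.08 GPa = 97080 MPa.
ε = σ/E = 209 / 97080 = 2.15×10⁻³.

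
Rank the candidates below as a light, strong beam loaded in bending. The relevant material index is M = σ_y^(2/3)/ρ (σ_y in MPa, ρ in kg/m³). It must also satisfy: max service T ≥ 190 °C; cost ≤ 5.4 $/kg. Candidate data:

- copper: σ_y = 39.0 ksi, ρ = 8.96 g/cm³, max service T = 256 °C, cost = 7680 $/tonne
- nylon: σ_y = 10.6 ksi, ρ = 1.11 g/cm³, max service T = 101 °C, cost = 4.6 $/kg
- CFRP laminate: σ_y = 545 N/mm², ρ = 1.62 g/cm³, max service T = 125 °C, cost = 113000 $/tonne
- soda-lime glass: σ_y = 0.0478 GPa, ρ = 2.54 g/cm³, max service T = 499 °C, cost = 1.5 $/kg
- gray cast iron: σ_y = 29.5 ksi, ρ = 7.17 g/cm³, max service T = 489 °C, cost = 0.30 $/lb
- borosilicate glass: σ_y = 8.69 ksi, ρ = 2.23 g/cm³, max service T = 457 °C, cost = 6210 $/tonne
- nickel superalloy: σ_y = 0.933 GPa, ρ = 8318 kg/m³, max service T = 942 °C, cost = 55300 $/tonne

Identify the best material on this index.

Screen on constraints: max service T ≥ 190 °C; cost ≤ 5.4 $/kg. Survivors: soda-lime glass, gray cast iron.
Convert each candidate to consistent units, then evaluate M:
  soda-lime glass: σ_y = 47.80 MPa, ρ = 2540 kg/m³
  gray cast iron: σ_y = 203.4 MPa, ρ = 7170 kg/m³
  soda-lime glass: M = 5.19×10⁻³
  gray cast iron: M = 4.82×10⁻³
Soda-lime glass has the largest M.

soda-lime glass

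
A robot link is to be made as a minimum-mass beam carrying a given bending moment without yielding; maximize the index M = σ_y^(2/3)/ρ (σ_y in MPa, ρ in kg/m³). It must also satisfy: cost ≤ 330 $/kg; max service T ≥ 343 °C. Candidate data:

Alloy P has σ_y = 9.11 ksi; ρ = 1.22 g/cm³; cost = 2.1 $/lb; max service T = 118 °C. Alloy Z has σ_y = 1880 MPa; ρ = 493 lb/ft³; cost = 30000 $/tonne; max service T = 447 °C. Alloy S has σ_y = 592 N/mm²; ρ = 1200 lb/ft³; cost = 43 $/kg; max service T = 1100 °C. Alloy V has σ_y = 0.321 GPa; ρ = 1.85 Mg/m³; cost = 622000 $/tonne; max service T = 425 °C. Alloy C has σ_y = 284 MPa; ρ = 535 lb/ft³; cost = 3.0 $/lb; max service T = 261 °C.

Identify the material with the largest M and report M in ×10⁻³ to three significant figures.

alloy Z, M = 19.3×10⁻³

Screen on constraints: cost ≤ 330 $/kg; max service T ≥ 343 °C. Survivors: alloy Z, alloy S.
After converting to SI:
  alloy Z: σ_y = 1880 MPa, ρ = 7897 kg/m³
  alloy S: σ_y = 592.0 MPa, ρ = 19220 kg/m³
  alloy Z: M = 19.3×10⁻³
  alloy S: M = 3.67×10⁻³
Alloy Z has the largest M.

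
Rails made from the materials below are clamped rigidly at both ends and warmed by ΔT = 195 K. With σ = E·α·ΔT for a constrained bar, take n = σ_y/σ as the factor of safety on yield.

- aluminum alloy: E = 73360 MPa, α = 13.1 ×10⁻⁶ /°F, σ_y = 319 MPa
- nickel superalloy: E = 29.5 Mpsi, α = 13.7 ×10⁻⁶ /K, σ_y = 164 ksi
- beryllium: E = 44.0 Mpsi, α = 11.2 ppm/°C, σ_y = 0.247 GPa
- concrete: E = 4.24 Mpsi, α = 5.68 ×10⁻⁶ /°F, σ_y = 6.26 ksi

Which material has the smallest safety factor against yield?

Per material, after unit conversion:
  aluminum alloy: E = 73.36, α = 23.6, σ_y = 319.0 → σ = 337 MPa, n = 0.946
  nickel superalloy: E = 203.4, α = 13.7, σ_y = 1131 → σ = 543 MPa, n = 2.08
  beryllium: E = 303.4, α = 11.2, σ_y = 247.0 → σ = 663 MPa, n = 0.373
  concrete: E = 29.23, α = 10.2, σ_y = 43.16 → σ = 58.3 MPa, n = 0.741
The minimum is beryllium at n = 0.373.

beryllium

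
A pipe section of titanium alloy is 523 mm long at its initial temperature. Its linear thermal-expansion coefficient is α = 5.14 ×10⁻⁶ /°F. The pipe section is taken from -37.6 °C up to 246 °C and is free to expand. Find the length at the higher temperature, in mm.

Convert α: 5.14×10⁻⁶/°F × (9/5) = 9.25×10⁻⁶/K.
ΔT = 246 − (-37.6) = 283.6 K.
ΔL = α·L₀·ΔT = 9.25×10⁻⁶ × 523 mm × 283.6 K = 1.37 mm.
L = L₀ + ΔL = 523 + 1.37 = 524.37 mm.

524.37 mm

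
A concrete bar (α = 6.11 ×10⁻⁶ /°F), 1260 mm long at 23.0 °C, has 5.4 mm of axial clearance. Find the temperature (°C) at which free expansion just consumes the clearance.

413 °C

α = 6.11×10⁻⁶/°F × 9/5 = 11.0×10⁻⁶/K.
α·L₀·ΔT = 5.4 mm ⇒ ΔT = 5.4 / (11.0×10⁻⁶ × 1260.0) = 389.7 K.
T = 23.0 + 389.7 = 412.7 °C.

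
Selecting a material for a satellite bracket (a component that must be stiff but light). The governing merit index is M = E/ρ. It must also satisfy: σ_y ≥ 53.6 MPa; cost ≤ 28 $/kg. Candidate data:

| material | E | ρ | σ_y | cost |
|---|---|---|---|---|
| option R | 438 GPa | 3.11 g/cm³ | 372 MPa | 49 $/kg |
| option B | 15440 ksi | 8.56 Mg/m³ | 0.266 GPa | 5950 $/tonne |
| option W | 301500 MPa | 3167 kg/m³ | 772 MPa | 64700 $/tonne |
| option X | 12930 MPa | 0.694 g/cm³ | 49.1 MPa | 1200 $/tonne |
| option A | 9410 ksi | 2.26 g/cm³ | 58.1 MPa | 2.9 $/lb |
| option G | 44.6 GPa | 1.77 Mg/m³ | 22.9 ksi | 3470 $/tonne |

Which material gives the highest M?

option A

Screen on constraints: σ_y ≥ 53.6 MPa; cost ≤ 28 $/kg. Survivors: option B, option A, option G.
After converting to SI:
  option B: E = 106.5 GPa, ρ = 8560 kg/m³
  option A: E = 64.88 GPa, ρ = 2260 kg/m³
  option G: E = 44.60 GPa, ρ = 1770 kg/m³
  option A: M = 28.7 MN·m/kg
  option G: M = 25.2 MN·m/kg
  option B: M = 12.4 MN·m/kg
Option A has the largest M.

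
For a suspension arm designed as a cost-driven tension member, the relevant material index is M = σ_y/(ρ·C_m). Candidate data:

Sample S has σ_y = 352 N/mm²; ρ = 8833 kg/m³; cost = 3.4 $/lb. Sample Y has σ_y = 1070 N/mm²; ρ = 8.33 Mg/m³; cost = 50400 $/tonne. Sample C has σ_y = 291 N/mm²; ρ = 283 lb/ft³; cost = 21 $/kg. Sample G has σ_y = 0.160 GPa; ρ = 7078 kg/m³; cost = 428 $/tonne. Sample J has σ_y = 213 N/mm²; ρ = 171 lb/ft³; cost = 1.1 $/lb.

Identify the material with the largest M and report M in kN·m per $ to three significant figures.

Convert each candidate to consistent units, then evaluate M:
  sample S: σ_y = 352.0 MPa, ρ = 8833 kg/m³, cost = 7.496 $/kg
  sample Y: σ_y = 1070 MPa, ρ = 8330 kg/m³, cost = 50.40 $/kg
  sample C: σ_y = 291.0 MPa, ρ = 4533 kg/m³, cost = 21.00 $/kg
  sample G: σ_y = 160.0 MPa, ρ = 7078 kg/m³, cost = 0.4280 $/kg
  sample J: σ_y = 213.0 MPa, ρ = 2739 kg/m³, cost = 2.425 $/kg
  sample G: M = 52.8 kN·m per $
  sample J: M = 32.1 kN·m per $
  sample S: M = 5.32 kN·m per $
  sample C: M = 3.06 kN·m per $
  sample Y: M = 2.55 kN·m per $
Sample G has the largest M.

sample G, M = 52.8 kN·m per $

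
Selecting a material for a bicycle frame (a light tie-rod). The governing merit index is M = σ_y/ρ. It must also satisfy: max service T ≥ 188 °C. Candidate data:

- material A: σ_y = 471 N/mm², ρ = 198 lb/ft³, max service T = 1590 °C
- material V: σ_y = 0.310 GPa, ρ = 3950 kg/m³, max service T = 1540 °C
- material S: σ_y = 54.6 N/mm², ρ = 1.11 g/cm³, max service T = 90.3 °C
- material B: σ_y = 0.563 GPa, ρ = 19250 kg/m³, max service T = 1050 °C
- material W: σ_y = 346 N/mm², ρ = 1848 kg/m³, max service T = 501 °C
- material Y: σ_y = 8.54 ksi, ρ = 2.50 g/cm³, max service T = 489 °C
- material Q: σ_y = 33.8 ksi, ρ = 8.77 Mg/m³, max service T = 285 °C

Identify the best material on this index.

material W

Screen on constraints: max service T ≥ 188 °C. Survivors: material A, material V, material B, material W, material Y, material Q.
After converting to SI:
  material A: σ_y = 471.0 MPa, ρ = 3172 kg/m³
  material V: σ_y = 310.0 MPa, ρ = 3950 kg/m³
  material B: σ_y = 563.0 MPa, ρ = 19250 kg/m³
  material W: σ_y = 346.0 MPa, ρ = 1848 kg/m³
  material Y: σ_y = 58.88 MPa, ρ = 2500 kg/m³
  material Q: σ_y = 233.0 MPa, ρ = 8770 kg/m³
  material W: M = 187 kN·m/kg
  material A: M = 149 kN·m/kg
  material V: M = 78.5 kN·m/kg
  material B: M = 29.2 kN·m/kg
  material Q: M = 26.6 kN·m/kg
  material Y: M = 23.6 kN·m/kg
Highest index: material W.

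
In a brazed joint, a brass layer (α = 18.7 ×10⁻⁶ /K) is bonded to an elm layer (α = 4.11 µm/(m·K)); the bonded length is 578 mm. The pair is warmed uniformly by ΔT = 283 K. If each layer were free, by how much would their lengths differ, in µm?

2390 µm

Δα = |18.7 − 4.11|×10⁻⁶/K = 14.6×10⁻⁶/K.
ΔL_mismatch = Δα·L·ΔT = 14.6×10⁻⁶ × 578.0 mm × 283.0 K = 2390 µm.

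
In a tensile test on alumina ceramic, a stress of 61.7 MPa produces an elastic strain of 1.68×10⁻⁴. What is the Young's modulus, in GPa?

E = σ/ε = 61.7 MPa / 1.68×10⁻⁴ = 367300 MPa = 367 GPa.

367 GPa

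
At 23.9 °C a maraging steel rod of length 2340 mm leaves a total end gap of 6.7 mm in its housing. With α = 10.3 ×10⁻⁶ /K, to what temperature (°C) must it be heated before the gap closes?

302 °C

α·L₀·ΔT = 6.7 mm ⇒ ΔT = 6.7 / (10.3×10⁻⁶ × 2340.0) = 278.0 K.
T = 23.9 + 278.0 = 301.9 °C.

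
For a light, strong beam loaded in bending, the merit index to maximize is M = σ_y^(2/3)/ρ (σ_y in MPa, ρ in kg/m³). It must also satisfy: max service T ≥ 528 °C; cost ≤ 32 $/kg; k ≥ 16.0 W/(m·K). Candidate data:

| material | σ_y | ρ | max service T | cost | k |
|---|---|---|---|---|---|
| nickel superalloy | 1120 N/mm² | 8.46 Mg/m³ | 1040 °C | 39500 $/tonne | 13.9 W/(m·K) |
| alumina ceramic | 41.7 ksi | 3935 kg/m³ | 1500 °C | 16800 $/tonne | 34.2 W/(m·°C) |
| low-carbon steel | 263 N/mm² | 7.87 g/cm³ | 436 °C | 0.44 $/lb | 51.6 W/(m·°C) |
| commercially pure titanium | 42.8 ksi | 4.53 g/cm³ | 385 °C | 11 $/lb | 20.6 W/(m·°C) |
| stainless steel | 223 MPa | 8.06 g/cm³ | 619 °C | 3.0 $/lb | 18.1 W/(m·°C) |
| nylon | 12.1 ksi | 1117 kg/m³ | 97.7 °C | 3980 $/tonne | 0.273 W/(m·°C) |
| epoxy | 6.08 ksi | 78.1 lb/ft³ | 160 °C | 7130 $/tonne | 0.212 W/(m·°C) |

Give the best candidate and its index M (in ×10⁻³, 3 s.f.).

Screen on constraints: max service T ≥ 528 °C; cost ≤ 32 $/kg; k ≥ 16.0 W/(m·K). Survivors: alumina ceramic, stainless steel.
After converting to SI:
  alumina ceramic: σ_y = 287.5 MPa, ρ = 3935 kg/m³
  stainless steel: σ_y = 223.0 MPa, ρ = 8060 kg/m³
  alumina ceramic: M = 11.1×10⁻³
  stainless steel: M = 4.56×10⁻³
Alumina ceramic ranks first.

alumina ceramic, M = 11.1×10⁻³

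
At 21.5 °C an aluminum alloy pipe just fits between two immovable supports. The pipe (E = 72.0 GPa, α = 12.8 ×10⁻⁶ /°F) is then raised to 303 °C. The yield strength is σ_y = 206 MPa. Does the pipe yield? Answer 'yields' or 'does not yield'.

α = 12.8×10⁻⁶/°F × 9/5 = 23.0×10⁻⁶/K.
ΔT = 281.5 K. Constrained thermal stress σ = E·α·ΔT = 72.00×10³ MPa × 23.0×10⁻⁶ × 281.5 = 467 MPa (compressive).
Compare to σ_y = 206 MPa: σ ≥ σ_y, so it yields.

yields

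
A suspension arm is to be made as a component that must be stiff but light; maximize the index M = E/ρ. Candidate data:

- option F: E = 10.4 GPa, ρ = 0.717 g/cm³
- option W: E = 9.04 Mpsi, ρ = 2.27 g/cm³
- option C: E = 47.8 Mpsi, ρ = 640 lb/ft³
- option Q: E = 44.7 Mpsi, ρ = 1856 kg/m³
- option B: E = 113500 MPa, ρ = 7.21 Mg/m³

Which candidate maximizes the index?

option Q

Convert each candidate to consistent units, then evaluate M:
  option F: E = 10.40 GPa, ρ = 717.0 kg/m³
  option W: E = 62.33 GPa, ρ = 2270 kg/m³
  option C: E = 329.6 GPa, ρ = 10250 kg/m³
  option Q: E = 308.2 GPa, ρ = 1856 kg/m³
  option B: E = 113.5 GPa, ρ = 7210 kg/m³
  option Q: M = 166 MN·m/kg
  option C: M = 32.1 MN·m/kg
  option W: M = 27.5 MN·m/kg
  option B: M = 15.7 MN·m/kg
  option F: M = 14.5 MN·m/kg
The maximum is for option Q.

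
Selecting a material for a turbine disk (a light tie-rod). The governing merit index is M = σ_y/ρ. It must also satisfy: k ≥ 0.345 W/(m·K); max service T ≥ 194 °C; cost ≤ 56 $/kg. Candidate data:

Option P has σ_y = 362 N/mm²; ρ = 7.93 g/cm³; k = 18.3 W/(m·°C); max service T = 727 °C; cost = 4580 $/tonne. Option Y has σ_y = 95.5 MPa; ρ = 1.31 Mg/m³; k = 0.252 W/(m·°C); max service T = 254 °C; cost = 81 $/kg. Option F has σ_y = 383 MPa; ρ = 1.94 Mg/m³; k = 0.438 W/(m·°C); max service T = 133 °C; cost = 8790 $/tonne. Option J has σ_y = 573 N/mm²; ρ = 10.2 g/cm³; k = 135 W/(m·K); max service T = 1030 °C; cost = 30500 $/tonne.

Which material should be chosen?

option J

Screen on constraints: k ≥ 0.345 W/(m·K); max service T ≥ 194 °C; cost ≤ 56 $/kg. Survivors: option P, option J.
In SI units:
  option P: σ_y = 362.0 MPa, ρ = 7930 kg/m³
  option J: σ_y = 573.0 MPa, ρ = 10200 kg/m³
  option J: M = 56.2 kN·m/kg
  option P: M = 45.6 kN·m/kg
The maximum is for option J.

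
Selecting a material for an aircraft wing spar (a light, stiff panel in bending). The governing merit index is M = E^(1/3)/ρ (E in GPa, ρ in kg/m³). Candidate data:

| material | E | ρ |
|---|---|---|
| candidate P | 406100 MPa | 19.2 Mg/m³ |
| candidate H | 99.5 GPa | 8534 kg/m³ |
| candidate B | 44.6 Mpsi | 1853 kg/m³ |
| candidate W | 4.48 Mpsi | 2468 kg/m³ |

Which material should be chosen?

In SI units:
  candidate P: E = 406.1 GPa, ρ = 19200 kg/m³
  candidate H: E = 99.50 GPa, ρ = 8534 kg/m³
  candidate B: E = 307.5 GPa, ρ = 1853 kg/m³
  candidate W: E = 30.89 GPa, ρ = 2468 kg/m³
  candidate B: M = 3.64×10⁻³
  candidate W: M = 1.27×10⁻³
  candidate H: M = 0.543×10⁻³
  candidate P: M = 0.386×10⁻³
The maximum is for candidate B.

candidate B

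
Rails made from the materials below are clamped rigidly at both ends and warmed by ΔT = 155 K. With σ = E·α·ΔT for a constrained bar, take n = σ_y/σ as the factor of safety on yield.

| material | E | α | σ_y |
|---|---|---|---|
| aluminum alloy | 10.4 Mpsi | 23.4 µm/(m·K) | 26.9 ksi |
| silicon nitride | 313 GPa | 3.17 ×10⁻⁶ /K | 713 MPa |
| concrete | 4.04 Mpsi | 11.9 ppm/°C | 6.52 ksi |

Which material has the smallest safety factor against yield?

aluminum alloy

In consistent units (E in GPa, α in ×10⁻⁶/K, σ_y in MPa):
  aluminum alloy: E = 71.71, α = 23.4, σ_y = 185.5 → σ = 260 MPa, n = 0.713
  silicon nitride: E = 313.0, α = 3.17, σ_y = 713.0 → σ = 154 MPa, n = 4.64
  concrete: E = 27.85, α = 11.9, σ_y = 44.95 → σ = 51.4 MPa, n = 0.875
The minimum is aluminum alloy at n = 0.713.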